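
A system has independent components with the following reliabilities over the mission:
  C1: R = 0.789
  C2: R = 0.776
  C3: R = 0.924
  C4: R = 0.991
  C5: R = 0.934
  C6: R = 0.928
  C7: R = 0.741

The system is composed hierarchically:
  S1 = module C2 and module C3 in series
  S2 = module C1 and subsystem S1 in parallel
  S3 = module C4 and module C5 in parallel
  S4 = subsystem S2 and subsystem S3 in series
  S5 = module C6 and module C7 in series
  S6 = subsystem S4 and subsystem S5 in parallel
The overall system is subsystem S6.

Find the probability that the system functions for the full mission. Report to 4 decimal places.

Series (C2 and C3): 0.776000 × 0.924000 = 0.717024
Parallel (C1 and [0.717024]): 1 − (1 − 0.789000)(1 − 0.717024) = 0.940292
Parallel (C4 and C5): 1 − (1 − 0.991000)(1 − 0.934000) = 0.999406
Series ([0.940292] and [0.999406]): 0.940292 × 0.999406 = 0.939733
Series (C6 and C7): 0.928000 × 0.741000 = 0.687648
Parallel ([0.939733] and [0.687648]): 1 − (1 − 0.939733)(1 − 0.687648) = 0.9812

0.9812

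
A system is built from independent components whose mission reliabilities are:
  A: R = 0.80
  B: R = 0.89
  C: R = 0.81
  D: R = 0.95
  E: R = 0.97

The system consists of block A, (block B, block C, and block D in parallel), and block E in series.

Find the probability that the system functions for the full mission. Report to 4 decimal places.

0.7752

Parallel (B, C, and D): 1 − (1 − 0.890000)(1 − 0.810000)(1 − 0.950000) = 0.998955
Series (A, [0.998955], and E): 0.800000 × 0.998955 × 0.970000 = 0.7752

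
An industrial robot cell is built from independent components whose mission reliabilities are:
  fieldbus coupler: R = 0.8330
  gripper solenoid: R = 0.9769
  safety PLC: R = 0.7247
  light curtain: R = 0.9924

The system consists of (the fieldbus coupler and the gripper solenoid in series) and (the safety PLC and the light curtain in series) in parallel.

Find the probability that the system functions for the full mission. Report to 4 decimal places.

0.9477

Series (fieldbus coupler and gripper solenoid): 0.833000 × 0.976900 = 0.813758
Series (safety PLC and light curtain): 0.724700 × 0.992400 = 0.719192
Parallel ([0.813758] and [0.719192]): 1 − (1 − 0.813758)(1 − 0.719192) = 0.9477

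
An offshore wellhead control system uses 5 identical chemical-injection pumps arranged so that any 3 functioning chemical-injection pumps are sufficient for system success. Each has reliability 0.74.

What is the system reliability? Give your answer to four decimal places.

R = Σ_{i=3}^{5} C(5,i) p^i (1−p)^{5−i} with p = 0.74
C(5,3)·0.74^3·0.26^2 = 0.273931
C(5,4)·0.74^4·0.26^1 = 0.389825
C(5,5)·0.74^5·0.26^0 = 0.221901
Sum = 0.8857

0.8857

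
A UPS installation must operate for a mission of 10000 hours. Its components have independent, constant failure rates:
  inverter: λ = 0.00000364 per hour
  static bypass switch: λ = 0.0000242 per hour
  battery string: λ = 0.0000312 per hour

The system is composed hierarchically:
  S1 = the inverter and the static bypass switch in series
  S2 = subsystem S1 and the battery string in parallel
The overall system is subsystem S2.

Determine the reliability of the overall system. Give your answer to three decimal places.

R(inverter) = exp(−0.00000364 × 10000) = 0.96425
R(static bypass switch) = exp(−0.0000242 × 10000) = 0.78506
R(battery string) = exp(−0.0000312 × 10000) = 0.73198
Series (inverter and static bypass switch): 0.96425 × 0.78506 = 0.75699
Parallel ([0.75699] and battery string): 1 − (1 − 0.75699)(1 − 0.73198) = 0.935

0.935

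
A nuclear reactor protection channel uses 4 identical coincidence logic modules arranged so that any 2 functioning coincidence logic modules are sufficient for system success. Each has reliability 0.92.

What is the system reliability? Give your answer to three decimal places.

R = Σ_{i=2}^{4} C(4,i) p^i (1−p)^{4−i} with p = 0.92
C(4,2)·0.92^2·0.08^2 = 0.03250
C(4,3)·0.92^3·0.08^1 = 0.24918
C(4,4)·0.92^4·0.08^0 = 0.71639
Sum = 0.998

0.998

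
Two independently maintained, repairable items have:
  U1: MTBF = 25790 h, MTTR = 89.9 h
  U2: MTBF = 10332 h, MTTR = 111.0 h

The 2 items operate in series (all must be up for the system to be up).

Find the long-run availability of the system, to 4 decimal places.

0.9859

A(U1) = MTBF/(MTBF+MTTR) = 25790/(25790+89.9) = 0.996526
A(U2) = MTBF/(MTBF+MTTR) = 10332/(10332+111.0) = 0.989371
Series availability: 0.996526 × 0.989371 = 0.9859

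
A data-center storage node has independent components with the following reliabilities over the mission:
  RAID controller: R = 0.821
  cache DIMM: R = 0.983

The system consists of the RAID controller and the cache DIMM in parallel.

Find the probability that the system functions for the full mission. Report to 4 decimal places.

0.9970

Parallel (RAID controller and cache DIMM): 1 − (1 − 0.821000)(1 − 0.983000) = 0.9970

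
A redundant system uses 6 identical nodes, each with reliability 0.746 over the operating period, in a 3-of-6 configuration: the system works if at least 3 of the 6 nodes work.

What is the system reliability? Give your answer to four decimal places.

0.9603

R = Σ_{i=3}^{6} C(6,i) p^i (1−p)^{6−i} with p = 0.746
C(6,3)·0.746^3·0.254^3 = 0.136065
C(6,4)·0.746^4·0.254^2 = 0.299719
C(6,5)·0.746^5·0.254^1 = 0.352111
C(6,6)·0.746^6·0.254^0 = 0.172359
Sum = 0.9603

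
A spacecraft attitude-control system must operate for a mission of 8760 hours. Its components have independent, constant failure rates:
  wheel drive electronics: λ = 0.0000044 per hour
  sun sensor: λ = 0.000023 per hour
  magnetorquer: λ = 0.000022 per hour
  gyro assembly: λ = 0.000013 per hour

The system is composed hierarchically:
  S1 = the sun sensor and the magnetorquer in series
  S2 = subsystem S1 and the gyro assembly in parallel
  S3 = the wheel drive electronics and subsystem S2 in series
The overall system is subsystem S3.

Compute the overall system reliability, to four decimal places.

R(wheel drive electronics) = exp(−0.0000044 × 8760) = 0.962189
R(sun sensor) = exp(−0.000023 × 8760) = 0.817520
R(magnetorquer) = exp(−0.000022 × 8760) = 0.824713
R(gyro assembly) = exp(−0.000013 × 8760) = 0.892365
Series (sun sensor and magnetorquer): 0.817520 × 0.824713 = 0.674219
Parallel ([0.674219] and gyro assembly): 1 − (1 − 0.674219)(1 − 0.892365) = 0.964935
Series (wheel drive electronics and [0.964935]): 0.962189 × 0.964935 = 0.9284

0.9284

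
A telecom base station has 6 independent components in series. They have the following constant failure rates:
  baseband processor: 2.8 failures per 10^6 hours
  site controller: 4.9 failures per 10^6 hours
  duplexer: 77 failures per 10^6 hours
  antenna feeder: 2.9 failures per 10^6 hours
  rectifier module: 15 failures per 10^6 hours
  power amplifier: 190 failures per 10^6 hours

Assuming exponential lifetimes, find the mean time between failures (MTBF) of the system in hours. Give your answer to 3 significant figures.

Series of exponential components: λ_sys = Σ λ_i
λ_sys = 0.0000028 + 0.0000049 + 0.000077 + 0.0000029 + 0.000015 + 0.00019 = 2.9260e-04 /h
MTBF = 1 / λ_sys = 3420 h

3420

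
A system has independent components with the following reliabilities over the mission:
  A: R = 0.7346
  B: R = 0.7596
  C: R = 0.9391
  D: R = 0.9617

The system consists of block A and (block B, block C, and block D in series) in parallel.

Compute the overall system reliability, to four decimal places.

Series (B, C, and D): 0.759600 × 0.939100 × 0.961700 = 0.686019
Parallel (A and [0.686019]): 1 − (1 − 0.734600)(1 − 0.686019) = 0.9167

0.9167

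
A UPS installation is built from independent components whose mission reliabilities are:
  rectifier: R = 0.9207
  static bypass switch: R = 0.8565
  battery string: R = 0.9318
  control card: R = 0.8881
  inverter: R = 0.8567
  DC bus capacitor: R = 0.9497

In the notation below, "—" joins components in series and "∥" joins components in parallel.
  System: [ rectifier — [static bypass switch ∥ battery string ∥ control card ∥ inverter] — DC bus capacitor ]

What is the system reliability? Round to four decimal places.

Parallel (static bypass switch, battery string, control card, and inverter): 1 − (1 − 0.856500)(1 − 0.931800)(1 − 0.888100)(1 − 0.856700) = 0.999843
Series (rectifier, [0.999843], and DC bus capacitor): 0.920700 × 0.999843 × 0.949700 = 0.8743

0.8743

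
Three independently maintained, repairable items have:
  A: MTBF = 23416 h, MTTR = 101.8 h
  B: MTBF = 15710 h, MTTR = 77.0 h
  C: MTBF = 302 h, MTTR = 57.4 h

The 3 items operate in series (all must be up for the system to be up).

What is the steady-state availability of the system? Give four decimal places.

A(A) = MTBF/(MTBF+MTTR) = 23416/(23416+101.8) = 0.995671
A(B) = MTBF/(MTBF+MTTR) = 15710/(15710+77.0) = 0.995123
A(C) = MTBF/(MTBF+MTTR) = 302/(302+57.4) = 0.840289
Series availability: 0.995671 × 0.995123 × 0.840289 = 0.8326

0.8326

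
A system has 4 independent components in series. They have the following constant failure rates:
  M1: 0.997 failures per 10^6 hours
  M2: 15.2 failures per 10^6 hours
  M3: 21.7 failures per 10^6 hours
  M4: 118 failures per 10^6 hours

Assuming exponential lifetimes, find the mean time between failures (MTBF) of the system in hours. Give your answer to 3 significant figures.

Series of exponential components: λ_sys = Σ λ_i
λ_sys = 0.000000997 + 0.0000152 + 0.0000217 + 0.000118 = 1.5590e-04 /h
MTBF = 1 / λ_sys = 6410 h

6410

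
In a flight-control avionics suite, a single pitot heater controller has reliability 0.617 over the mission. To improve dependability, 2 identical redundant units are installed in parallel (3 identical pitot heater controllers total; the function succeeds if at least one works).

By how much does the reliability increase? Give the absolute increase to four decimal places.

0.3268

R_before = 0.617
R_after = 1 − (1 − 0.617)^3 = 0.9438
ΔR = 0.9438 − 0.617 = 0.3268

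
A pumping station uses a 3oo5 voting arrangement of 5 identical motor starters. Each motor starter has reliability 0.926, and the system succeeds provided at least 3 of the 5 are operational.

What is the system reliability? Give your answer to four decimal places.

0.9964

R = Σ_{i=3}^{5} C(5,i) p^i (1−p)^{5−i} with p = 0.926
C(5,3)·0.926^3·0.074^2 = 0.043481
C(5,4)·0.926^4·0.074^1 = 0.272048
C(5,5)·0.926^5·0.074^0 = 0.680855
Sum = 0.9964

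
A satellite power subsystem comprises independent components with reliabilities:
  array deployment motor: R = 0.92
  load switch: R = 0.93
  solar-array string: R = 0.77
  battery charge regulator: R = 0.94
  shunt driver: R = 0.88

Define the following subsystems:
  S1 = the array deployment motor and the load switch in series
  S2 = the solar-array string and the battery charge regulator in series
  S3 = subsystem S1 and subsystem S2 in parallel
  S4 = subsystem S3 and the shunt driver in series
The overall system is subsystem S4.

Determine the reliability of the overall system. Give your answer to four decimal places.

0.8449

Series (array deployment motor and load switch): 0.920000 × 0.930000 = 0.855600
Series (solar-array string and battery charge regulator): 0.770000 × 0.940000 = 0.723800
Parallel ([0.855600] and [0.723800]): 1 − (1 − 0.855600)(1 − 0.723800) = 0.960117
Series ([0.960117] and shunt driver): 0.960117 × 0.880000 = 0.8449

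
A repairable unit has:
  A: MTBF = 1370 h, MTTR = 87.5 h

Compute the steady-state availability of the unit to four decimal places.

A(A) = MTBF/(MTBF+MTTR) = 1370/(1370+87.5) = 0.9400

0.9400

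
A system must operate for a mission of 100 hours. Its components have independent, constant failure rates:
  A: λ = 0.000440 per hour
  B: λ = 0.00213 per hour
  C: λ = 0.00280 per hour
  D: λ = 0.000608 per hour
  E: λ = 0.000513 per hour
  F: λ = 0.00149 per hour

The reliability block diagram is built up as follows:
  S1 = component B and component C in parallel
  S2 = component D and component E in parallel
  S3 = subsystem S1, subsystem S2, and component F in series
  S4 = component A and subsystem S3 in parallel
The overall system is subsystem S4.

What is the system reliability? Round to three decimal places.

0.992

R(A) = exp(−0.000440 × 100) = 0.95695
R(B) = exp(−0.00213 × 100) = 0.80816
R(C) = exp(−0.00280 × 100) = 0.75578
R(D) = exp(−0.000608 × 100) = 0.94101
R(E) = exp(−0.000513 × 100) = 0.94999
R(F) = exp(−0.00149 × 100) = 0.86157
Parallel (B and C): 1 − (1 − 0.80816)(1 − 0.75578) = 0.95315
Parallel (D and E): 1 − (1 − 0.94101)(1 − 0.94999) = 0.99705
Series ([0.95315], [0.99705], and F): 0.95315 × 0.99705 × 0.86157 = 0.81878
Parallel (A and [0.81878]): 1 − (1 − 0.95695)(1 − 0.81878) = 0.992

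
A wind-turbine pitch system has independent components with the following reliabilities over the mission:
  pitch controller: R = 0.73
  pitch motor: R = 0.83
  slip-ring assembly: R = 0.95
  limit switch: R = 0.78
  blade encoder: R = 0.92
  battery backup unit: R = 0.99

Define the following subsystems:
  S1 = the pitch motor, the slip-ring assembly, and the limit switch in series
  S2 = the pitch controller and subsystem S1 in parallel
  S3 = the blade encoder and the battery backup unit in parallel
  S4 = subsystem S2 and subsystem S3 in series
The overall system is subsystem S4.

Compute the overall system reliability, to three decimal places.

0.895

Series (pitch motor, slip-ring assembly, and limit switch): 0.83000 × 0.95000 × 0.78000 = 0.61503
Parallel (pitch controller and [0.61503]): 1 − (1 − 0.73000)(1 − 0.61503) = 0.89606
Parallel (blade encoder and battery backup unit): 1 − (1 − 0.92000)(1 − 0.99000) = 0.99920
Series ([0.89606] and [0.99920]): 0.89606 × 0.99920 = 0.895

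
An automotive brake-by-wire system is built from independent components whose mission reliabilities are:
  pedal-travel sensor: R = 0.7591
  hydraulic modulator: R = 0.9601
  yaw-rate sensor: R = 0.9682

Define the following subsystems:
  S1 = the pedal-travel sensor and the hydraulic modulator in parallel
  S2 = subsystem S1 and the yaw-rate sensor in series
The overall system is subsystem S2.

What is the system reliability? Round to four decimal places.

0.9589

Parallel (pedal-travel sensor and hydraulic modulator): 1 − (1 − 0.759100)(1 − 0.960100) = 0.990388
Series ([0.990388] and yaw-rate sensor): 0.990388 × 0.968200 = 0.9589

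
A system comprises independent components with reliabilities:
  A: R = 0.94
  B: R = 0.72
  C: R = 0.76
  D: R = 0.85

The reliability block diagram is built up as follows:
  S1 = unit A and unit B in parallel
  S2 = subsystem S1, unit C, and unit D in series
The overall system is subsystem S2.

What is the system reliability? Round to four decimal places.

Parallel (A and B): 1 − (1 − 0.940000)(1 − 0.720000) = 0.983200
Series ([0.983200], C, and D): 0.983200 × 0.760000 × 0.850000 = 0.6351

0.6351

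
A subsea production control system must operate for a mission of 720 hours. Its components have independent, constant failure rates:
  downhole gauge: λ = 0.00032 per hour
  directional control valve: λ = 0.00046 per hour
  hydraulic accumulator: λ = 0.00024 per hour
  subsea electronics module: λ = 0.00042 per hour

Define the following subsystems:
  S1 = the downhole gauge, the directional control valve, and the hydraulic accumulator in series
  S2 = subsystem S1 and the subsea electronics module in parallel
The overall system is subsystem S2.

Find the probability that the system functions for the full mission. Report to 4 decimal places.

R(downhole gauge) = exp(−0.00032 × 720) = 0.794216
R(directional control valve) = exp(−0.00046 × 720) = 0.718062
R(hydraulic accumulator) = exp(−0.00024 × 720) = 0.841306
R(subsea electronics module) = exp(−0.00042 × 720) = 0.739042
Series (downhole gauge, directional control valve, and hydraulic accumulator): 0.794216 × 0.718062 × 0.841306 = 0.479794
Parallel ([0.479794] and subsea electronics module): 1 − (1 − 0.479794)(1 − 0.739042) = 0.8642

0.8642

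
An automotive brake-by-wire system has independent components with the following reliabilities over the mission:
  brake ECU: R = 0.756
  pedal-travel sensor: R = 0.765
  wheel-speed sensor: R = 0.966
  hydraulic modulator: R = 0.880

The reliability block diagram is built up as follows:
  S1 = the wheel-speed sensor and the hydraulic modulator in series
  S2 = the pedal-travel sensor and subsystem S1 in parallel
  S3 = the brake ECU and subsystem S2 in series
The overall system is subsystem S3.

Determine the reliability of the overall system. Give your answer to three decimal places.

0.729

Series (wheel-speed sensor and hydraulic modulator): 0.96600 × 0.88000 = 0.85008
Parallel (pedal-travel sensor and [0.85008]): 1 − (1 − 0.76500)(1 − 0.85008) = 0.96477
Series (brake ECU and [0.96477]): 0.75600 × 0.96477 = 0.729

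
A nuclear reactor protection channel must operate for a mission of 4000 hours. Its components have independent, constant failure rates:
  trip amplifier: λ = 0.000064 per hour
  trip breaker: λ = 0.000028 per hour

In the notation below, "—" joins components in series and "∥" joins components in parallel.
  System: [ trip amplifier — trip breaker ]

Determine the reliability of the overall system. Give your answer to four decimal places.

R(trip amplifier) = exp(−0.000064 × 4000) = 0.774142
R(trip breaker) = exp(−0.000028 × 4000) = 0.894044
Series (trip amplifier and trip breaker): 0.774142 × 0.894044 = 0.6921

0.6921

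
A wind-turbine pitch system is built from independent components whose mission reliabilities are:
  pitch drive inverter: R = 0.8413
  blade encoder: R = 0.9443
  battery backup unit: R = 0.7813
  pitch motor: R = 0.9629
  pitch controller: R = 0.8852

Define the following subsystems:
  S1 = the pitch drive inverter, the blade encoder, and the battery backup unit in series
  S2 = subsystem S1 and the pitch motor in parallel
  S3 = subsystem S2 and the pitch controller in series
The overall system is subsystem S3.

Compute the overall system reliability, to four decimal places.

Series (pitch drive inverter, blade encoder, and battery backup unit): 0.841300 × 0.944300 × 0.781300 = 0.620696
Parallel ([0.620696] and pitch motor): 1 − (1 − 0.620696)(1 − 0.962900) = 0.985928
Series ([0.985928] and pitch controller): 0.985928 × 0.885200 = 0.8727

0.8727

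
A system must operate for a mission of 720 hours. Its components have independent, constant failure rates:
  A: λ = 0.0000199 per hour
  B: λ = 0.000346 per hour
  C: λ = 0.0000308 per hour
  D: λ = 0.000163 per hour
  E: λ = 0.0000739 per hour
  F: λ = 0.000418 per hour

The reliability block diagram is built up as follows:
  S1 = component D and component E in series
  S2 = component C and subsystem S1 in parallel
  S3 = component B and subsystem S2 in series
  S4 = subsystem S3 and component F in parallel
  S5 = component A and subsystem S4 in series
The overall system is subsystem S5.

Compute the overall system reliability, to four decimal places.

R(A) = exp(−0.0000199 × 720) = 0.985774
R(B) = exp(−0.000346 × 720) = 0.779486
R(C) = exp(−0.0000308 × 720) = 0.978068
R(D) = exp(−0.000163 × 720) = 0.889265
R(E) = exp(−0.0000739 × 720) = 0.948183
R(F) = exp(−0.000418 × 720) = 0.740107
Series (D and E): 0.889265 × 0.948183 = 0.843186
Parallel (C and [0.843186]): 1 − (1 − 0.978068)(1 − 0.843186) = 0.996561
Series (B and [0.996561]): 0.779486 × 0.996561 = 0.776805
Parallel ([0.776805] and F): 1 − (1 − 0.776805)(1 − 0.740107) = 0.941993
Series (A and [0.941993]): 0.985774 × 0.941993 = 0.9286

0.9286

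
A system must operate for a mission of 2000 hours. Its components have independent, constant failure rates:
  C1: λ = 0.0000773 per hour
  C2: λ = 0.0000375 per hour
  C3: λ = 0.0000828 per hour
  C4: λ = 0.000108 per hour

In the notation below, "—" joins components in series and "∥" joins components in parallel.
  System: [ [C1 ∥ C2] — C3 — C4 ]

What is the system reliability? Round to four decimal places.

R(C1) = exp(−0.0000773 × 2000) = 0.856758
R(C2) = exp(−0.0000375 × 2000) = 0.927743
R(C3) = exp(−0.0000828 × 2000) = 0.847385
R(C4) = exp(−0.000108 × 2000) = 0.805735
Parallel (C1 and C2): 1 − (1 − 0.856758)(1 − 0.927743) = 0.989650
Series ([0.989650], C3, and C4): 0.989650 × 0.847385 × 0.805735 = 0.6757

0.6757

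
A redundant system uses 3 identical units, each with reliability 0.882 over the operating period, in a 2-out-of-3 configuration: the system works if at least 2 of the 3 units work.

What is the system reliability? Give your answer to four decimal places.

R = Σ_{i=2}^{3} C(3,i) p^i (1−p)^{3−i} with p = 0.882
C(3,2)·0.882^2·0.118^1 = 0.275385
C(3,3)·0.882^3·0.118^0 = 0.686129
Sum = 0.9615

0.9615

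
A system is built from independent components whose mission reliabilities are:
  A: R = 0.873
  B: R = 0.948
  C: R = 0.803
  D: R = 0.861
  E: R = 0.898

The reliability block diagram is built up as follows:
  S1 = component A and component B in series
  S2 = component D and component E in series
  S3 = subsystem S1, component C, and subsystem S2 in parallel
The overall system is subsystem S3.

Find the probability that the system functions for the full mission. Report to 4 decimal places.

0.9923

Series (A and B): 0.873000 × 0.948000 = 0.827604
Series (D and E): 0.861000 × 0.898000 = 0.773178
Parallel ([0.827604], C, and [0.773178]): 1 − (1 − 0.827604)(1 − 0.803000)(1 − 0.773178) = 0.9923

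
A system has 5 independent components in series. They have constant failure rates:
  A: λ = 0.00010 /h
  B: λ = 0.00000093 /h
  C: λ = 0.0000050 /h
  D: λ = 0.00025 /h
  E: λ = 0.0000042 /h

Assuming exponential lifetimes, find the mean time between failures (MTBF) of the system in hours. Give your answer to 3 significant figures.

Series of exponential components: λ_sys = Σ λ_i
λ_sys = 0.00010 + 0.00000093 + 0.0000050 + 0.00025 + 0.0000042 = 3.6013e-04 /h
MTBF = 1 / λ_sys = 2780 h

2780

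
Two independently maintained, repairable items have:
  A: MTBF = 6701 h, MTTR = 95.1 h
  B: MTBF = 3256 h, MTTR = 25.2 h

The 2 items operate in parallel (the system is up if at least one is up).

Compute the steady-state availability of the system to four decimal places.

0.9999

A(A) = MTBF/(MTBF+MTTR) = 6701/(6701+95.1) = 0.986007
A(B) = MTBF/(MTBF+MTTR) = 3256/(3256+25.2) = 0.992320
Parallel availability: 1 − (1 − 0.986007)(1 − 0.992320) = 0.9999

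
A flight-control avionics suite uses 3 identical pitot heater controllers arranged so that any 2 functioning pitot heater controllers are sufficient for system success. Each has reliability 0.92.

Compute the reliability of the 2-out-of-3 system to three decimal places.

R = Σ_{i=2}^{3} C(3,i) p^i (1−p)^{3−i} with p = 0.92
C(3,2)·0.92^2·0.08^1 = 0.20314
C(3,3)·0.92^3·0.08^0 = 0.77869
Sum = 0.982

0.982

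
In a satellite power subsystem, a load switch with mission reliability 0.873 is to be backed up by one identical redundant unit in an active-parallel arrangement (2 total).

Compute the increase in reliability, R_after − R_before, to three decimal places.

0.111

R_before = 0.873
R_after = 1 − (1 − 0.873)^2 = 0.984
ΔR = 0.984 − 0.873 = 0.111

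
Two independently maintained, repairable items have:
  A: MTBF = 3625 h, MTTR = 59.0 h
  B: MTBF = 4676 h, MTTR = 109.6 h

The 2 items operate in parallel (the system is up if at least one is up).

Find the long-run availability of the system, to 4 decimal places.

A(A) = MTBF/(MTBF+MTTR) = 3625/(3625+59.0) = 0.983985
A(B) = MTBF/(MTBF+MTTR) = 4676/(4676+109.6) = 0.977098
Parallel availability: 1 − (1 − 0.983985)(1 − 0.977098) = 0.9996

0.9996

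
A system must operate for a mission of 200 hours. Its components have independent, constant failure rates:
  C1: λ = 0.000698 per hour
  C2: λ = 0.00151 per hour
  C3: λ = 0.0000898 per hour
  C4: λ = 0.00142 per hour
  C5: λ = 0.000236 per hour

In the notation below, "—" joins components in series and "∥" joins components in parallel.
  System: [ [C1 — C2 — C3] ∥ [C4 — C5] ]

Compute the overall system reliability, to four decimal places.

0.8961

R(C1) = exp(−0.000698 × 200) = 0.869706
R(C2) = exp(−0.00151 × 200) = 0.739338
R(C3) = exp(−0.0000898 × 200) = 0.982200
R(C4) = exp(−0.00142 × 200) = 0.752767
R(C5) = exp(−0.000236 × 200) = 0.953897
Series (C1, C2, and C3): 0.869706 × 0.739338 × 0.982200 = 0.631561
Series (C4 and C5): 0.752767 × 0.953897 = 0.718062
Parallel ([0.631561] and [0.718062]): 1 − (1 − 0.631561)(1 − 0.718062) = 0.8961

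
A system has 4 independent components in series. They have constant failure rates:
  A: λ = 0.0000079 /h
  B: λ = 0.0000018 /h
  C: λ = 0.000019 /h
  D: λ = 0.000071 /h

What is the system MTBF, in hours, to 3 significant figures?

10000

Series of exponential components: λ_sys = Σ λ_i
λ_sys = 0.0000079 + 0.0000018 + 0.000019 + 0.000071 = 9.9700e-05 /h
MTBF = 1 / λ_sys = 10000 h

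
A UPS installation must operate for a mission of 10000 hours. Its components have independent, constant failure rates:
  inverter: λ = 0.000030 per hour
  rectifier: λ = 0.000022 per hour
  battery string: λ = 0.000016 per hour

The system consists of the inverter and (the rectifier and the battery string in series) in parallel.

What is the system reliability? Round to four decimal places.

R(inverter) = exp(−0.000030 × 10000) = 0.740818
R(rectifier) = exp(−0.000022 × 10000) = 0.802519
R(battery string) = exp(−0.000016 × 10000) = 0.852144
Series (rectifier and battery string): 0.802519 × 0.852144 = 0.683862
Parallel (inverter and [0.683862]): 1 − (1 − 0.740818)(1 − 0.683862) = 0.9181

0.9181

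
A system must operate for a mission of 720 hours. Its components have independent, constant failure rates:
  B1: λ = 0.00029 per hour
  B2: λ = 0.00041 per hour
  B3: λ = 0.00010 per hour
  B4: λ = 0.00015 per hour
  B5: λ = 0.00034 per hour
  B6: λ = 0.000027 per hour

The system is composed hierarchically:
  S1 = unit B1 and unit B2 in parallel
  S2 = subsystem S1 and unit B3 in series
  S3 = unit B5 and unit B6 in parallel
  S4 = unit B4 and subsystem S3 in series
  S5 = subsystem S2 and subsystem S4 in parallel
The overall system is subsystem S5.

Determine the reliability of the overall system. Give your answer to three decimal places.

0.988

R(B1) = exp(−0.00029 × 720) = 0.81156
R(B2) = exp(−0.00041 × 720) = 0.74438
R(B3) = exp(−0.00010 × 720) = 0.93053
R(B4) = exp(−0.00015 × 720) = 0.89763
R(B5) = exp(−0.00034 × 720) = 0.78286
R(B6) = exp(−0.000027 × 720) = 0.98075
Parallel (B1 and B2): 1 − (1 − 0.81156)(1 − 0.74438) = 0.95183
Series ([0.95183] and B3): 0.95183 × 0.93053 = 0.88571
Parallel (B5 and B6): 1 − (1 − 0.78286)(1 − 0.98075) = 0.99582
Series (B4 and [0.99582]): 0.89763 × 0.99582 = 0.89388
Parallel ([0.88571] and [0.89388]): 1 − (1 − 0.88571)(1 − 0.89388) = 0.988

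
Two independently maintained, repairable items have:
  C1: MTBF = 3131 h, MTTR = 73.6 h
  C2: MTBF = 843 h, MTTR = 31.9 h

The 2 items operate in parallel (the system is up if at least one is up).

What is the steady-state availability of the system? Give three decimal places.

0.999

A(C1) = MTBF/(MTBF+MTTR) = 3131/(3131+73.6) = 0.977033
A(C2) = MTBF/(MTBF+MTTR) = 843/(843+31.9) = 0.963539
Parallel availability: 1 − (1 − 0.977033)(1 − 0.963539) = 0.999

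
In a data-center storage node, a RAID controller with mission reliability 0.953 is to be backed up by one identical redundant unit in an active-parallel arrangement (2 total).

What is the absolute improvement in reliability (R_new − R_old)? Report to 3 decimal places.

R_before = 0.953
R_after = 1 − (1 − 0.953)^2 = 0.998
ΔR = 0.998 − 0.953 = 0.045

0.045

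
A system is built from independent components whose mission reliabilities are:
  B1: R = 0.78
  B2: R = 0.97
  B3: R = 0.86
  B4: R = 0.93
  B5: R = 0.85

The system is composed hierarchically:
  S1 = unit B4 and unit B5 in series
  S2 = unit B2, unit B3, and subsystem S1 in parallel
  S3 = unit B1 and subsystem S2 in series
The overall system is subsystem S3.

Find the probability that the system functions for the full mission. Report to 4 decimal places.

Series (B4 and B5): 0.930000 × 0.850000 = 0.790500
Parallel (B2, B3, and [0.790500]): 1 − (1 − 0.970000)(1 − 0.860000)(1 − 0.790500) = 0.999120
Series (B1 and [0.999120]): 0.780000 × 0.999120 = 0.7793

0.7793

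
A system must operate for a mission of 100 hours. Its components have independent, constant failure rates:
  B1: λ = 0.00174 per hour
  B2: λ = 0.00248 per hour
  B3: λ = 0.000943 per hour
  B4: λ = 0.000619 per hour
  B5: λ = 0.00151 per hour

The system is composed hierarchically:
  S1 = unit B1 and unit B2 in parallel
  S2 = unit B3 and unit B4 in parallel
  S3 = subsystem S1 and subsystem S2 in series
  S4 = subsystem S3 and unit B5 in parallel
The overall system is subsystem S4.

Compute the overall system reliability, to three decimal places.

R(B1) = exp(−0.00174 × 100) = 0.84030
R(B2) = exp(−0.00248 × 100) = 0.78036
R(B3) = exp(−0.000943 × 100) = 0.91001
R(B4) = exp(−0.000619 × 100) = 0.93998
R(B5) = exp(−0.00151 × 100) = 0.85985
Parallel (B1 and B2): 1 − (1 − 0.84030)(1 − 0.78036) = 0.96492
Parallel (B3 and B4): 1 − (1 − 0.91001)(1 − 0.93998) = 0.99460
Series ([0.96492] and [0.99460]): 0.96492 × 0.99460 = 0.95971
Parallel ([0.95971] and B5): 1 − (1 − 0.95971)(1 − 0.85985) = 0.994

0.994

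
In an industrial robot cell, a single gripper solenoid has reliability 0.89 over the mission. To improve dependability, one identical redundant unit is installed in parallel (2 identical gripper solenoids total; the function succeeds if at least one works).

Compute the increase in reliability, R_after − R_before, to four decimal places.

R_before = 0.89
R_after = 1 − (1 − 0.89)^2 = 0.9879
ΔR = 0.9879 − 0.89 = 0.0979

0.0979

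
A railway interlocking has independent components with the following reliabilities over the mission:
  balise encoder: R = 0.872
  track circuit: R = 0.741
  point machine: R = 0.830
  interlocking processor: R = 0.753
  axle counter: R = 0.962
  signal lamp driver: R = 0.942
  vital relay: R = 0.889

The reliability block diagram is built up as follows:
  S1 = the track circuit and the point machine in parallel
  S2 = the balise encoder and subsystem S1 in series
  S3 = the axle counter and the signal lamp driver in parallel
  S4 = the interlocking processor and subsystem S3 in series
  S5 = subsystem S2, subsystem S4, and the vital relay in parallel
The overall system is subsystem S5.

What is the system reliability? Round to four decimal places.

Parallel (track circuit and point machine): 1 − (1 − 0.741000)(1 − 0.830000) = 0.955970
Series (balise encoder and [0.955970]): 0.872000 × 0.955970 = 0.833606
Parallel (axle counter and signal lamp driver): 1 − (1 − 0.962000)(1 − 0.942000) = 0.997796
Series (interlocking processor and [0.997796]): 0.753000 × 0.997796 = 0.751340
Parallel ([0.833606], [0.751340], and vital relay): 1 − (1 − 0.833606)(1 − 0.751340)(1 − 0.889000) = 0.9954

0.9954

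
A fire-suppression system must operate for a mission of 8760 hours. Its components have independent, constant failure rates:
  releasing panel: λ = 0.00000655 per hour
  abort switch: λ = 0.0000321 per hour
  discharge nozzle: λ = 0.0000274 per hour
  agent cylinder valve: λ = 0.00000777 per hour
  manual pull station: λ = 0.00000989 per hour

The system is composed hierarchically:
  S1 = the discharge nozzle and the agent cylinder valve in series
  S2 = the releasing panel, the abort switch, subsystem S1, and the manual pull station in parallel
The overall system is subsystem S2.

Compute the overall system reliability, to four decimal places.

R(releasing panel) = exp(−0.00000655 × 8760) = 0.944237
R(abort switch) = exp(−0.0000321 × 8760) = 0.754880
R(discharge nozzle) = exp(−0.0000274 × 8760) = 0.786609
R(agent cylinder valve) = exp(−0.00000777 × 8760) = 0.934200
R(manual pull station) = exp(−0.00000989 × 8760) = 0.917010
Series (discharge nozzle and agent cylinder valve): 0.786609 × 0.934200 = 0.734850
Parallel (releasing panel, abort switch, [0.734850], and manual pull station): 1 − (1 − 0.944237)(1 − 0.754880)(1 − 0.734850)(1 − 0.917010) = 0.9997

0.9997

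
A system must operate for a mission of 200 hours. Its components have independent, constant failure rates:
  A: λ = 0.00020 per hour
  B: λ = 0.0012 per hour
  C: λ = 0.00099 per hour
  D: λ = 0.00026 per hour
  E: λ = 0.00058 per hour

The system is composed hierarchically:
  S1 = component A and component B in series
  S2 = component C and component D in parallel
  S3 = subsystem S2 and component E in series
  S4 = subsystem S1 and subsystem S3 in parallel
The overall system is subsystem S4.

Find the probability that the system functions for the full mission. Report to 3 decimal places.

R(A) = exp(−0.00020 × 200) = 0.96079
R(B) = exp(−0.0012 × 200) = 0.78663
R(C) = exp(−0.00099 × 200) = 0.82037
R(D) = exp(−0.00026 × 200) = 0.94933
R(E) = exp(−0.00058 × 200) = 0.89048
Series (A and B): 0.96079 × 0.78663 = 0.75579
Parallel (C and D): 1 − (1 − 0.82037)(1 − 0.94933) = 0.99090
Series ([0.99090] and E): 0.99090 × 0.89048 = 0.88238
Parallel ([0.75579] and [0.88238]): 1 − (1 − 0.75579)(1 − 0.88238) = 0.971

0.971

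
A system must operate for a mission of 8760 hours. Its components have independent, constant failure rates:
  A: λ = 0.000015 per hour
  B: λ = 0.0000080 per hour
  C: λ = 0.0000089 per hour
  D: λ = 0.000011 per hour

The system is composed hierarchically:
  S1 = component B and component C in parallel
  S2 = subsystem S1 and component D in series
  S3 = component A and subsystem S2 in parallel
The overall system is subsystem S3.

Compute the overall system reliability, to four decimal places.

0.9881

R(A) = exp(−0.000015 × 8760) = 0.876867
R(B) = exp(−0.0000080 × 8760) = 0.932319
R(C) = exp(−0.0000089 × 8760) = 0.924998
R(D) = exp(−0.000011 × 8760) = 0.908137
Parallel (B and C): 1 − (1 − 0.932319)(1 − 0.924998) = 0.994924
Series ([0.994924] and D): 0.994924 × 0.908137 = 0.903527
Parallel (A and [0.903527]): 1 − (1 − 0.876867)(1 − 0.903527) = 0.9881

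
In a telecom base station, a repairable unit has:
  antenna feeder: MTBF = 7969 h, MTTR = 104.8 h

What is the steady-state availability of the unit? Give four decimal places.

0.9870

A(antenna feeder) = MTBF/(MTBF+MTTR) = 7969/(7969+104.8) = 0.9870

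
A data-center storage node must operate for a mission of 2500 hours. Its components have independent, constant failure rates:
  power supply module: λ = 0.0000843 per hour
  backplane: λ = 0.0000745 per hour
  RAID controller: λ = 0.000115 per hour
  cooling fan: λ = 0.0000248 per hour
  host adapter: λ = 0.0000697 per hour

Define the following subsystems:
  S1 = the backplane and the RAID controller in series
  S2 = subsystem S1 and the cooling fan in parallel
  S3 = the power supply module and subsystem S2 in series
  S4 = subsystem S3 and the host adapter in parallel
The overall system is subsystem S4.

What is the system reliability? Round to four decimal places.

R(power supply module) = exp(−0.0000843 × 2500) = 0.809977
R(backplane) = exp(−0.0000745 × 2500) = 0.830066
R(RAID controller) = exp(−0.000115 × 2500) = 0.750137
R(cooling fan) = exp(−0.0000248 × 2500) = 0.939883
R(host adapter) = exp(−0.0000697 × 2500) = 0.840087
Series (backplane and RAID controller): 0.830066 × 0.750137 = 0.622663
Parallel ([0.622663] and cooling fan): 1 − (1 − 0.622663)(1 − 0.939883) = 0.977316
Series (power supply module and [0.977316]): 0.809977 × 0.977316 = 0.791603
Parallel ([0.791603] and host adapter): 1 − (1 − 0.791603)(1 − 0.840087) = 0.9667

0.9667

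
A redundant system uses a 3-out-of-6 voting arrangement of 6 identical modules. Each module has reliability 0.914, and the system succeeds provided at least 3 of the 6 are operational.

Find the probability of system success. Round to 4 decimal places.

0.9993

R = Σ_{i=3}^{6} C(6,i) p^i (1−p)^{6−i} with p = 0.914
C(6,3)·0.914^3·0.086^3 = 0.009713
C(6,4)·0.914^4·0.086^2 = 0.077424
C(6,5)·0.914^5·0.086^1 = 0.329140
C(6,6)·0.914^6·0.086^0 = 0.583012
Sum = 0.9993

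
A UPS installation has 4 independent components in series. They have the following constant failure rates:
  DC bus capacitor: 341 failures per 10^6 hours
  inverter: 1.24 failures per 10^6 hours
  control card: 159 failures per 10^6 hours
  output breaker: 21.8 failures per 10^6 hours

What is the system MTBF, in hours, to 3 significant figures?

1910

Series of exponential components: λ_sys = Σ λ_i
λ_sys = 0.000341 + 0.00000124 + 0.000159 + 0.0000218 = 5.2304e-04 /h
MTBF = 1 / λ_sys = 1910 h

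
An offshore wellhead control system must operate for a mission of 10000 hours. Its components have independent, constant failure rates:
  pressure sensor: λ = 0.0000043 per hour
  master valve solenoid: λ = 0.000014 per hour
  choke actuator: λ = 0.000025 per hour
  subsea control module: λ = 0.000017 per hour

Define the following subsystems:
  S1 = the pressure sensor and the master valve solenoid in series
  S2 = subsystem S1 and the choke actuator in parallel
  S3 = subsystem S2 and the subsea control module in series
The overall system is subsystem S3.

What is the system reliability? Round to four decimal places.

R(pressure sensor) = exp(−0.0000043 × 10000) = 0.957911
R(master valve solenoid) = exp(−0.000014 × 10000) = 0.869358
R(choke actuator) = exp(−0.000025 × 10000) = 0.778801
R(subsea control module) = exp(−0.000017 × 10000) = 0.843665
Series (pressure sensor and master valve solenoid): 0.957911 × 0.869358 = 0.832768
Parallel ([0.832768] and choke actuator): 1 − (1 − 0.832768)(1 − 0.778801) = 0.963008
Series ([0.963008] and subsea control module): 0.963008 × 0.843665 = 0.8125

0.8125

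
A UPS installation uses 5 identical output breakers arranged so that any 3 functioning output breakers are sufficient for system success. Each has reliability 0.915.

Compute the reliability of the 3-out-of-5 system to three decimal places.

0.995

R = Σ_{i=3}^{5} C(5,i) p^i (1−p)^{5−i} with p = 0.915
C(5,3)·0.915^3·0.085^2 = 0.05535
C(5,4)·0.915^4·0.085^1 = 0.29790
C(5,5)·0.915^5·0.085^0 = 0.64137
Sum = 0.995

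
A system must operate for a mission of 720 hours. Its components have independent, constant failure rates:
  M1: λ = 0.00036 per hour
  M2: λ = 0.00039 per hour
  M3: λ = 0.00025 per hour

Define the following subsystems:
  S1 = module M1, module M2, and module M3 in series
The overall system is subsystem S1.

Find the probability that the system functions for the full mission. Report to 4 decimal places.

R(M1) = exp(−0.00036 × 720) = 0.771669
R(M2) = exp(−0.00039 × 720) = 0.755179
R(M3) = exp(−0.00025 × 720) = 0.835270
Series (M1, M2, and M3): 0.771669 × 0.755179 × 0.835270 = 0.4868

0.4868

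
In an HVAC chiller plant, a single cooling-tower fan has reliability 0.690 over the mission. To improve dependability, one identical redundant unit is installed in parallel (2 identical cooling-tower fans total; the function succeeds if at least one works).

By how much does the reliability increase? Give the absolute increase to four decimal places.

0.2139

R_before = 0.690
R_after = 1 − (1 − 0.690)^2 = 0.9039
ΔR = 0.9039 − 0.690 = 0.2139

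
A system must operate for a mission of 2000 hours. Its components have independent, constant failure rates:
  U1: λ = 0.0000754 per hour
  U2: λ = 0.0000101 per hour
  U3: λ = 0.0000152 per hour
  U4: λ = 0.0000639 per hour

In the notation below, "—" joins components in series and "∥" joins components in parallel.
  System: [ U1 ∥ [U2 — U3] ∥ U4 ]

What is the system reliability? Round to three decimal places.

R(U1) = exp(−0.0000754 × 2000) = 0.86002
R(U2) = exp(−0.0000101 × 2000) = 0.98000
R(U3) = exp(−0.0000152 × 2000) = 0.97006
R(U4) = exp(−0.0000639 × 2000) = 0.88003
Series (U2 and U3): 0.98000 × 0.97006 = 0.95066
Parallel (U1, [0.95066], and U4): 1 − (1 − 0.86002)(1 − 0.95066)(1 − 0.88003) = 0.999

0.999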